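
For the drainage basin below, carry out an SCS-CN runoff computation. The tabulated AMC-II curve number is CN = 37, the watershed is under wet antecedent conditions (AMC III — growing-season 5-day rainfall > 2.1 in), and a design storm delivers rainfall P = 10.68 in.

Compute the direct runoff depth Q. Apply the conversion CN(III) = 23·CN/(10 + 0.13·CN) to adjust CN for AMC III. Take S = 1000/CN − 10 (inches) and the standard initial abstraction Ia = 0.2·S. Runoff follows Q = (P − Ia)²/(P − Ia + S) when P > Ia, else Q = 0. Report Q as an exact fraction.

Q = 12768381363/2504897225 in ≈ 5.097 in

Adjust CN=37 to AMC III: 23·37/(10 + 0.13·37) → 851 ÷ (1481/100) = 85100/1481 ≈ 57.461
S = 1000/(85100/1481) − 10 = 6300/851 in ≈ 7.403 in
Initial abstraction Ia = S/5 = (6300/851)/5 = 1260/851 ≈ 1.481 in
Excess rainfall: 10.680 − 1.481 = 9.199 in; P > Ia so Q > 0
Q = (195717/21275)²/((195717/21275) + 6300/851) = (38305144089/452625625)/(353217/21275) = 12768381363/2504897225 in ≈ 5.097 in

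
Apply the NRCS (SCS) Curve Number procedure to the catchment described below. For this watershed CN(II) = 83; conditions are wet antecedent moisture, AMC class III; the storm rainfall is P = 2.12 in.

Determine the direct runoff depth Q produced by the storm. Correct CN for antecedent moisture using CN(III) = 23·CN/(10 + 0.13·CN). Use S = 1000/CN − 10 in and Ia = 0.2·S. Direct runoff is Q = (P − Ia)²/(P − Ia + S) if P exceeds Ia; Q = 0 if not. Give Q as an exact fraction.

Q = 8589026329/6451322325 in ≈ 1.331 in

CN(III) from CN(II)=83: (23·83)/(10 + 0.13·83) = 190900/2079 ≈ 91.823
Max retention: S = 1000/(190900/2079) − 10 = 1700/1909 in (≈ 0.891 in)
Ia = 0.2S: 0.2·0.891 = 0.178 in (exactly 340/1909)
Since P=2.120 > Ia=0.178: effective rainfall P−Ia = 92677/47725 in
Q: (92677/47725)² ÷ (135177/47725) = 8589026329/6451322325 in (≈ 1.331 in)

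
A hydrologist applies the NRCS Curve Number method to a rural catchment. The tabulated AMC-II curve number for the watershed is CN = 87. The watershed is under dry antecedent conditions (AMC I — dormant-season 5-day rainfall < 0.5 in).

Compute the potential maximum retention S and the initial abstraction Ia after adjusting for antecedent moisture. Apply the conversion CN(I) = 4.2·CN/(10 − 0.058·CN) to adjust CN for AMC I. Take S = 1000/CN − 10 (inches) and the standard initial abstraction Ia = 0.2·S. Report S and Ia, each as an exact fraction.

S = 6500/1827 in ≈ 3.558 in; Ia = 1300/1827 in ≈ 0.712 in

Adjust CN=87 to AMC I: 4.2·87/(10 − 0.058·87) → (1827/5) ÷ (2477/500) = 182700/2477 ≈ 73.759
Max retention: S = 1000/(182700/2477) − 10 = 6500/1827 in (≈ 3.558 in)
Initial abstraction Ia = S/5 = (6500/1827)/5 = 1300/1827 ≈ 0.712 in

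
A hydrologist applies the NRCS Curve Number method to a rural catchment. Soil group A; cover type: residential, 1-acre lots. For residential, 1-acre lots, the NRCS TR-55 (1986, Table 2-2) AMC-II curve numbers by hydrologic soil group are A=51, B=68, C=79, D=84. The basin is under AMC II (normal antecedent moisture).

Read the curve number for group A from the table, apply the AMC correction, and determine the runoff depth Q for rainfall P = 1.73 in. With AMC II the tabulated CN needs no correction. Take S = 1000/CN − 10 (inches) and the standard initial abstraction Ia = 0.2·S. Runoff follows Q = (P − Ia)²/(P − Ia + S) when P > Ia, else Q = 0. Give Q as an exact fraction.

Q = 0 in ≈ 0.000 in

NRCS table: residential, 1-acre lots, soil group A → CN(II) = 51
AMC II — tabulated CN = 51 applies directly.
S = 1000/51 − 10 = 490/51 in ≈ 9.608 in
Ia = 0.2·(490/51) = 98/51 in ≈ 1.922 in
P = 1.730 ≤ Ia = 1.922 in: entire storm abstracted, Q = 0.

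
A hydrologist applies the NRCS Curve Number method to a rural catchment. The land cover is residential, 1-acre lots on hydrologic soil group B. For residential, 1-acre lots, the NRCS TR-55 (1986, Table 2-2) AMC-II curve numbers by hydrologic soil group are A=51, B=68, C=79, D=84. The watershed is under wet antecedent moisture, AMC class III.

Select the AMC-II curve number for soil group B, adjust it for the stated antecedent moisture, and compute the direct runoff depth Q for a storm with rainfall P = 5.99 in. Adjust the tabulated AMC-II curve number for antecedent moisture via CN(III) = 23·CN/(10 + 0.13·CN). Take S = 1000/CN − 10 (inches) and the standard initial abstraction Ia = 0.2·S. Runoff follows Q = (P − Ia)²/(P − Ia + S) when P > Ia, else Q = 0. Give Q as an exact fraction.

NRCS table: residential, 1-acre lots, soil group B → CN(II) = 68
CN(III) from CN(II)=68: (23·68)/(10 + 0.13·68) = 39100/471 ≈ 83.015
Retention S: 1000/CN − 10 with CN=83.015 → S = 800/391 ≈ 2.046 in
Ia = 0.2S: 0.2·2.046 = 0.409 in (exactly 160/391)
P − Ia = 5.990 − 0.409 = 218209/39100 ≈ 5.581 in (> 0, runoff occurs)
Runoff Q = (P−Ia)²/(P−Ia+S) = (5.581)²/(5.581+2.046) = 47615167681/11659971900 ≈ 4.084 in

Q = 47615167681/11659971900 in ≈ 4.084 in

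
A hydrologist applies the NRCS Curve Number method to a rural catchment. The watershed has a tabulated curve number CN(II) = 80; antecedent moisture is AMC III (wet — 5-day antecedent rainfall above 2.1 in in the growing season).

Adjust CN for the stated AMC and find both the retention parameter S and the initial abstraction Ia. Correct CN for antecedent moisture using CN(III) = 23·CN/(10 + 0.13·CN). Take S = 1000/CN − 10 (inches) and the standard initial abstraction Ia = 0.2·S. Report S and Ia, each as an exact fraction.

S = 25/23 in ≈ 1.087 in; Ia = 5/23 in ≈ 0.217 in

Adjust CN=80 to AMC III: 23·80/(10 + 0.13·80) → 1840 ÷ (102/5) = 4600/51 ≈ 90.196
S = 1000/(4600/51) − 10 = 25/23 in ≈ 1.087 in
Initial abstraction Ia = S/5 = (25/23)/5 = 5/23 ≈ 0.217 in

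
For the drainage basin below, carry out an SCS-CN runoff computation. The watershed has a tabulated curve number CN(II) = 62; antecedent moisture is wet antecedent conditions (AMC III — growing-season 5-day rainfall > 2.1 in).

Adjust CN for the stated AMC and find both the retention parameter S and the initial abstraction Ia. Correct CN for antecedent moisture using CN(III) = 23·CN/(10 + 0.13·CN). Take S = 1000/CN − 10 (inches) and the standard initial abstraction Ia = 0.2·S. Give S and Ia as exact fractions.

S = 1900/713 in ≈ 2.665 in; Ia = 380/713 in ≈ 0.533 in

Adjust CN=62 to AMC III: 23·62/(10 + 0.13·62) → 1426 ÷ (903/50) = 71300/903 ≈ 78.959
Retention S: 1000/CN − 10 with CN=78.959 → S = 1900/713 ≈ 2.665 in
Ia = 0.2S: 0.2·2.665 = 0.533 in (exactly 380/713)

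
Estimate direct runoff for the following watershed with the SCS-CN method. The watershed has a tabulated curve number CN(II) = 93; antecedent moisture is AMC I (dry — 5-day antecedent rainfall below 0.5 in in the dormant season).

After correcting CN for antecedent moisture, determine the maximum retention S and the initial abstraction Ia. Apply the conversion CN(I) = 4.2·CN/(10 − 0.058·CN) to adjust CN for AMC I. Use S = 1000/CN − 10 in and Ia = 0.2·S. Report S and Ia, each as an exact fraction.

CN(I) from CN(II)=93: (4.2·93)/(10 − 0.058·93) = 27900/329 ≈ 84.802
S = 1000/(27900/329) − 10 = 500/279 in ≈ 1.792 in
Initial abstraction Ia = S/5 = (500/279)/5 = 100/279 ≈ 0.358 in

S = 500/279 in ≈ 1.792 in; Ia = 100/279 in ≈ 0.358 in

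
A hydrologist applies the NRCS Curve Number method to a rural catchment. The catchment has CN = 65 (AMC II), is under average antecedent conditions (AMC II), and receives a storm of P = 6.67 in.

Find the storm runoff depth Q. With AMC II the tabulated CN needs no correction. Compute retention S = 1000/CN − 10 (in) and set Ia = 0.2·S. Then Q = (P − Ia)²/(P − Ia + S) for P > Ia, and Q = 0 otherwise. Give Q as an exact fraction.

Q = 52867441/18552300 in ≈ 2.850 in

Average conditions: CN = 65 (no AMC adjustment).
S = 1000/65 − 10 = 70/13 in ≈ 5.385 in
Ia = 0.2S: 0.2·5.385 = 1.077 in (exactly 14/13)
Since P=6.670 > Ia=1.077: effective rainfall P−Ia = 7271/1300 in
Runoff Q = (P−Ia)²/(P−Ia+S) = (5.593)²/(5.593+5.385) = 52867441/18552300 ≈ 2.850 in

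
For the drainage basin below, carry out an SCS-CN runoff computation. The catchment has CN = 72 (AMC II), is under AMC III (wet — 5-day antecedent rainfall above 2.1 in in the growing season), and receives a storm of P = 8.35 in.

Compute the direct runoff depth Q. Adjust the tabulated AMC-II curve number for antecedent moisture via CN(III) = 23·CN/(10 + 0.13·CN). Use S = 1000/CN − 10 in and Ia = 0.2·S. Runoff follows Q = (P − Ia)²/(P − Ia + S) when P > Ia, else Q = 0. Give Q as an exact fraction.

Q = 1100182561/166299660 in ≈ 6.616 in

Adjust CN=72 to AMC III: 23·72/(10 + 0.13·72) → 1656 ÷ (484/25) = 10350/121 ≈ 85.537
Retention S: 1000/CN − 10 with CN=85.537 → S = 350/207 ≈ 1.691 in
Ia = 0.2·(350/207) = 70/207 in ≈ 0.338 in
P − Ia = 8.350 − 0.338 = 33169/4140 ≈ 8.012 in (> 0, runoff occurs)
Runoff Q = (P−Ia)²/(P−Ia+S) = (8.012)²/(8.012+1.691) = 1100182561/166299660 ≈ 6.616 in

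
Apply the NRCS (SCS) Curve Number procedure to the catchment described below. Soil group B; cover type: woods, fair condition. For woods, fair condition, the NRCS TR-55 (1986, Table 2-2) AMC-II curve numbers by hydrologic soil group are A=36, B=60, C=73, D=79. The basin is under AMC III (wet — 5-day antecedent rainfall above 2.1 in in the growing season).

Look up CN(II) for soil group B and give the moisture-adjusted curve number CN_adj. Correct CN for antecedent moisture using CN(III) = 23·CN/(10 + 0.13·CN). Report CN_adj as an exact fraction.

NRCS table: woods, fair condition, soil group B → CN(II) = 60
Wet (AMC III): CN(III) = 23·60/(10 + 0.13·60) = 1380/(89/5) = 6900/89 ≈ 77.528

CN_adj = 6900/89 ≈ 77.528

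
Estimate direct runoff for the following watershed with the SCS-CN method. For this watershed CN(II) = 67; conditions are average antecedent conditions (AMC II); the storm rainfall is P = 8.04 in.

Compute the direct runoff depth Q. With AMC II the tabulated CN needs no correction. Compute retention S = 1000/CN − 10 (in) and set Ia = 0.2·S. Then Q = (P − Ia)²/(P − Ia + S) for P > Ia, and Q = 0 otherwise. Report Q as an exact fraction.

AMC II — tabulated CN = 67 applies directly.
Retention S: 1000/CN − 10 with CN=67.000 → S = 330/67 ≈ 4.925 in
Ia = 0.2S: 0.2·4.925 = 0.985 in (exactly 66/67)
Since P=8.040 > Ia=0.985: effective rainfall P−Ia = 11817/1675 in
Q: (11817/1675)² ÷ (20067/1675) = 46547163/11204075 in (≈ 4.154 in)

Q = 46547163/11204075 in ≈ 4.154 in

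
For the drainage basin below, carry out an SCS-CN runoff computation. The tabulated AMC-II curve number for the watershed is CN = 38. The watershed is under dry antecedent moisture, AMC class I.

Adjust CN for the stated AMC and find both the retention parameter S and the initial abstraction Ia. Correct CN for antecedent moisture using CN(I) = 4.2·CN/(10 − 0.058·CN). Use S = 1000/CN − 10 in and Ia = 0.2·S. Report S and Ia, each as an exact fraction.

Dry (AMC I): CN(I) = 4.2·38/(10 − 0.058·38) = (798/5)/(1949/250) = 39900/1949 ≈ 20.472
S = 1000/(39900/1949) − 10 = 15500/399 in ≈ 38.847 in
Initial abstraction Ia = S/5 = (15500/399)/5 = 3100/399 ≈ 7.769 in

S = 15500/399 in ≈ 38.847 in; Ia = 3100/399 in ≈ 7.769 in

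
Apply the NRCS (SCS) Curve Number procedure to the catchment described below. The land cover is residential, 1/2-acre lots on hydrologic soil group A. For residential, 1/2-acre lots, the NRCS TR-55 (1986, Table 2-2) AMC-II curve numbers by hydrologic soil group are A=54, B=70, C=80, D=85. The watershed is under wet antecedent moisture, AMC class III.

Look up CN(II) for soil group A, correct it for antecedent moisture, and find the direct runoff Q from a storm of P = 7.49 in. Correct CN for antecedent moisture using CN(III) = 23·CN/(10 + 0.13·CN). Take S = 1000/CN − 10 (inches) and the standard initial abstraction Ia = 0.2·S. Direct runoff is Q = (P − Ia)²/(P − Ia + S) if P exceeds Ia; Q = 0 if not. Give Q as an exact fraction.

Q = 332077729/76202100 in ≈ 4.358 in

NRCS table: residential, 1/2-acre lots, soil group A → CN(II) = 54
Adjust CN=54 to AMC III: 23·54/(10 + 0.13·54) → 1242 ÷ (851/50) = 2700/37 ≈ 72.973
Max retention: S = 1000/(2700/37) − 10 = 100/27 in (≈ 3.704 in)
Ia = 0.2·(100/27) = 20/27 in ≈ 0.741 in
P − Ia = 7.490 − 0.741 = 18223/2700 ≈ 6.749 in (> 0, runoff occurs)
Q = (18223/2700)²/((18223/2700) + 100/27) = (332077729/7290000)/(28223/2700) = 332077729/76202100 in ≈ 4.358 in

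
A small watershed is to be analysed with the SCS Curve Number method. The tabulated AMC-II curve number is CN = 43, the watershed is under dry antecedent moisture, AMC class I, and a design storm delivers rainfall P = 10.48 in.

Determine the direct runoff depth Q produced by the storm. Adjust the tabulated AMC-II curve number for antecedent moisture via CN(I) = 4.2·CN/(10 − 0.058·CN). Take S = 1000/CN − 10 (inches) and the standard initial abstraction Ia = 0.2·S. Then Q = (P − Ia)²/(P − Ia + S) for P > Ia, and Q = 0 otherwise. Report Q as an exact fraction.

CN(I) from CN(II)=43: (4.2·43)/(10 − 0.058·43) = 30100/1251 ≈ 24.061
Max retention: S = 1000/(30100/1251) − 10 = 9500/301 in (≈ 31.561 in)
Initial abstraction Ia = S/5 = (9500/301)/5 = 1900/301 ≈ 6.312 in
Excess rainfall: 10.480 − 6.312 = 4.168 in; P > Ia so Q > 0
Q: (31362/7525)² ÷ (268862/7525) = 491787522/1011593275 in (≈ 0.486 in)

Q = 491787522/1011593275 in ≈ 0.486 in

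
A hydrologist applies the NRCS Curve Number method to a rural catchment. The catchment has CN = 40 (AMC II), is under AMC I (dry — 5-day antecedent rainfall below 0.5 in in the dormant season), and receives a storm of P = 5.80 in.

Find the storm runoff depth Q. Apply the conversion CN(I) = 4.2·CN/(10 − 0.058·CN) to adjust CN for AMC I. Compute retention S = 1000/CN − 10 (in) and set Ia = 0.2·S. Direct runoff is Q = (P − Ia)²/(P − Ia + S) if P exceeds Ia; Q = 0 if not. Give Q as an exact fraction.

Q = 0 in ≈ 0.000 in

Adjust CN=40 to AMC I: 4.2·40/(10 − 0.058·40) → 168 ÷ (192/25) = 175/8 ≈ 21.875
S = 1000/(175/8) − 10 = 250/7 in ≈ 35.714 in
Initial abstraction Ia = S/5 = (250/7)/5 = 50/7 ≈ 7.143 in
P = 5.800 ≤ Ia = 7.143 in: entire storm abstracted, Q = 0.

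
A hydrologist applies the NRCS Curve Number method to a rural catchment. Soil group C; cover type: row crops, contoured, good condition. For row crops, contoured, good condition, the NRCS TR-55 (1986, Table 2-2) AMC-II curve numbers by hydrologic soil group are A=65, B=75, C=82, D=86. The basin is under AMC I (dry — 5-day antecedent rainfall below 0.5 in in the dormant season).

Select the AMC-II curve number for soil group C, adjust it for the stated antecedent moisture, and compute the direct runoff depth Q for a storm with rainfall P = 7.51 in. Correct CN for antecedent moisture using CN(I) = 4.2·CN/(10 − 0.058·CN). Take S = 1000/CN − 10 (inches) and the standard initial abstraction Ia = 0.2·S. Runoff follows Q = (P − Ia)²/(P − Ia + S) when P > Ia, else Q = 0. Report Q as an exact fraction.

Q = 34423978369/9629911900 in ≈ 3.575 in

NRCS table: row crops, contoured, good condition, soil group C → CN(II) = 82
Adjust CN=82 to AMC I: 4.2·82/(10 − 0.058·82) → (1722/5) ÷ (1311/250) = 28700/437 ≈ 65.675
Retention S: 1000/CN − 10 with CN=65.675 → S = 1500/287 ≈ 5.226 in
Ia = 0.2·(1500/287) = 300/287 in ≈ 1.045 in
Since P=7.510 > Ia=1.045: effective rainfall P−Ia = 185537/28700 in
Runoff Q = (P−Ia)²/(P−Ia+S) = (6.465)²/(6.465+5.226) = 34423978369/9629911900 ≈ 3.575 in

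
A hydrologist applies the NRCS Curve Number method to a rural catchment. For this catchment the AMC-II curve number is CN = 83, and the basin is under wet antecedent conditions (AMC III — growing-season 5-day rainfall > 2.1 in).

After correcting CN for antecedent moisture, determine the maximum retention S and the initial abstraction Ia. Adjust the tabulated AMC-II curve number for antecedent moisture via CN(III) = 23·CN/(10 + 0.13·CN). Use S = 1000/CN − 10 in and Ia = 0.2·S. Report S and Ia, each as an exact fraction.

S = 1700/1909 in ≈ 0.891 in; Ia = 340/1909 in ≈ 0.178 in

Wet (AMC III): CN(III) = 23·83/(10 + 0.13·83) = 1909/(2079/100) = 190900/2079 ≈ 91.823
S = 1000/(190900/2079) − 10 = 1700/1909 in ≈ 0.891 in
Initial abstraction Ia = S/5 = (1700/1909)/5 = 340/1909 ≈ 0.178 in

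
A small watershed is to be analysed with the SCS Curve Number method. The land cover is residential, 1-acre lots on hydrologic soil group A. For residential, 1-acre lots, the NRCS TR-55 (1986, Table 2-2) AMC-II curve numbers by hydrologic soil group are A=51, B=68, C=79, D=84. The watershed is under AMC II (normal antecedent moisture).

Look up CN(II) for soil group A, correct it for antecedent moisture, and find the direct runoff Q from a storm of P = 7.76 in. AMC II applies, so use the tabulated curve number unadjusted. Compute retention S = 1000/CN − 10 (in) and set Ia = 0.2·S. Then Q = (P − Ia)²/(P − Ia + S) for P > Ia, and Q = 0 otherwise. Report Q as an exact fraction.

NRCS table: residential, 1-acre lots, soil group A → CN(II) = 51
Average conditions: CN = 51 (no AMC adjustment).
Retention S: 1000/CN − 10 with CN=51.000 → S = 490/51 ≈ 9.608 in
Initial abstraction Ia = S/5 = (490/51)/5 = 98/51 ≈ 1.922 in
P − Ia = 7.760 − 1.922 = 7444/1275 ≈ 5.838 in (> 0, runoff occurs)
Q: (7444/1275)² ÷ (19694/1275) = 27706568/12554925 in (≈ 2.207 in)

Q = 27706568/12554925 in ≈ 2.207 in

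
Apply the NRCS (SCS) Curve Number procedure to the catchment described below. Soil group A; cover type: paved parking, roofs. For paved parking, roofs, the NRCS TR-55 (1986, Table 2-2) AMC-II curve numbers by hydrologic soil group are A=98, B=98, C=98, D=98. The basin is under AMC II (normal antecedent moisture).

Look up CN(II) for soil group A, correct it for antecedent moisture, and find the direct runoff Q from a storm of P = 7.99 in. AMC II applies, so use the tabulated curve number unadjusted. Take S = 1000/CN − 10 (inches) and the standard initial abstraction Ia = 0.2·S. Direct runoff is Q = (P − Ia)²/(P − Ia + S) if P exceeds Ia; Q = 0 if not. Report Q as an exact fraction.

Q = 1517180401/195759900 in ≈ 7.750 in

NRCS table: paved parking, roofs, soil group A → CN(II) = 98
AMC II — tabulated CN = 98 applies directly.
S = 1000/98 − 10 = 10/49 in ≈ 0.204 in
Ia = 0.2·(10/49) = 2/49 in ≈ 0.041 in
Since P=7.990 > Ia=0.041: effective rainfall P−Ia = 38951/4900 in
Q: (38951/4900)² ÷ (39951/4900) = 1517180401/195759900 in (≈ 7.750 in)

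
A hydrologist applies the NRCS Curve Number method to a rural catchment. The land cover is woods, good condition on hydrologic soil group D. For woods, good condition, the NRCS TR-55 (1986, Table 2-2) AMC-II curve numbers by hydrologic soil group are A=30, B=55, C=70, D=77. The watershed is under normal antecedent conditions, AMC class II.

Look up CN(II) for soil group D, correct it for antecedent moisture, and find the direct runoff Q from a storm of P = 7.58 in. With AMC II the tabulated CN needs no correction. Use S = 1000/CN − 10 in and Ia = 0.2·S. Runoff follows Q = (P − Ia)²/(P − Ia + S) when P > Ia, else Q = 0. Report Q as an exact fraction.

Q = 722695689/147774550 in ≈ 4.891 in

NRCS table: woods, good condition, soil group D → CN(II) = 77
CN(II) = 77; AMC II needs no correction.
Retention S: 1000/CN − 10 with CN=77.000 → S = 230/77 ≈ 2.987 in
Ia = 0.2S: 0.2·2.987 = 0.597 in (exactly 46/77)
Excess rainfall: 7.580 − 0.597 = 6.983 in; P > Ia so Q > 0
Q: (26883/3850)² ÷ (38383/3850) = 722695689/147774550 in (≈ 4.891 in)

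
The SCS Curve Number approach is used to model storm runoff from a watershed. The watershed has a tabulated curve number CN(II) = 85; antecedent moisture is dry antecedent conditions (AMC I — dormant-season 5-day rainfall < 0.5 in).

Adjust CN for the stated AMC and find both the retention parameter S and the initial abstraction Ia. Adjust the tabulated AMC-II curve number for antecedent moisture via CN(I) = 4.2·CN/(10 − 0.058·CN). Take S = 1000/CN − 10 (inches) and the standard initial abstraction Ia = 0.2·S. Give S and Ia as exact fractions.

S = 500/119 in ≈ 4.202 in; Ia = 100/119 in ≈ 0.840 in

CN(I) from CN(II)=85: (4.2·85)/(10 − 0.058·85) = 11900/169 ≈ 70.414
S = 1000/(11900/169) − 10 = 500/119 in ≈ 4.202 in
Initial abstraction Ia = S/5 = (500/119)/5 = 100/119 ≈ 0.840 in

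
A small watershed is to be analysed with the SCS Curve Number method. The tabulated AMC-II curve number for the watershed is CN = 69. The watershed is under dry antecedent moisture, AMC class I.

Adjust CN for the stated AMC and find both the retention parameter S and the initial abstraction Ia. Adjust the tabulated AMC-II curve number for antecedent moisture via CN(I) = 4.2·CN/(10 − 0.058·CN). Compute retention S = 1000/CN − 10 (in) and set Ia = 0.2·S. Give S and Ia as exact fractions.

Adjust CN=69 to AMC I: 4.2·69/(10 − 0.058·69) → (1449/5) ÷ (2999/500) = 144900/2999 ≈ 48.316
Max retention: S = 1000/(144900/2999) − 10 = 15500/1449 in (≈ 10.697 in)
Ia = 0.2·(15500/1449) = 3100/1449 in ≈ 2.139 in

S = 15500/1449 in ≈ 10.697 in; Ia = 3100/1449 in ≈ 2.139 in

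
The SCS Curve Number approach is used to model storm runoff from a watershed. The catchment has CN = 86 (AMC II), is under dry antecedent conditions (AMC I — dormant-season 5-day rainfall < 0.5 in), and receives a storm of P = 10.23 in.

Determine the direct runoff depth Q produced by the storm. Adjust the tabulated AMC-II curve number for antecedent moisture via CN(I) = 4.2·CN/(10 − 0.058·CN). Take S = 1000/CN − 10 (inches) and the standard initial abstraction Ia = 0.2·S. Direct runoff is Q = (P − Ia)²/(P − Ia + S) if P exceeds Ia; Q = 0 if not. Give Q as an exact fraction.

Q = 14875949089/2218374300 in ≈ 6.706 in

CN(I) from CN(II)=86: (4.2·86)/(10 − 0.058·86) = 12900/179 ≈ 72.067
S = 1000/(12900/179) − 10 = 500/129 in ≈ 3.876 in
Ia = 0.2S: 0.2·3.876 = 0.775 in (exactly 100/129)
Excess rainfall: 10.230 − 0.775 = 9.455 in; P > Ia so Q > 0
Q = (121967/12900)²/((121967/12900) + 500/129) = (14875949089/166410000)/(171967/12900) = 14875949089/2218374300 in ≈ 6.706 in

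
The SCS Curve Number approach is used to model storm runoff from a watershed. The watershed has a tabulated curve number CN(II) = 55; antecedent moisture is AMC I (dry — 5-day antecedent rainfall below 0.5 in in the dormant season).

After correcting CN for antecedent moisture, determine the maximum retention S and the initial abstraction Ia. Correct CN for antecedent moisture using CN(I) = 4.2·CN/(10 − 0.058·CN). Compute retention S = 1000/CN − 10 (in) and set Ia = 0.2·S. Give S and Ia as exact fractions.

CN(I) from CN(II)=55: (4.2·55)/(10 − 0.058·55) = 7700/227 ≈ 33.921
Retention S: 1000/CN − 10 with CN=33.921 → S = 1500/77 ≈ 19.481 in
Initial abstraction Ia = S/5 = (1500/77)/5 = 300/77 ≈ 3.896 in

S = 1500/77 in ≈ 19.481 in; Ia = 300/77 in ≈ 3.896 in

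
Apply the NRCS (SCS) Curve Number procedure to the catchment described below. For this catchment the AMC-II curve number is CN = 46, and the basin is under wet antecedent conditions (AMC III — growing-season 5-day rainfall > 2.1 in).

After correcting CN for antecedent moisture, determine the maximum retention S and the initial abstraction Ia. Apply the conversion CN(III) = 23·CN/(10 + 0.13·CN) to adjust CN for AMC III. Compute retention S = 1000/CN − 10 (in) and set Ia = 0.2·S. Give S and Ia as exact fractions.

S = 2700/529 in ≈ 5.104 in; Ia = 540/529 in ≈ 1.021 in

Adjust CN=46 to AMC III: 23·46/(10 + 0.13·46) → 1058 ÷ (799/50) = 52900/799 ≈ 66.208
Retention S: 1000/CN − 10 with CN=66.208 → S = 2700/529 ≈ 5.104 in
Ia = 0.2S: 0.2·5.104 = 1.021 in (exactly 540/529)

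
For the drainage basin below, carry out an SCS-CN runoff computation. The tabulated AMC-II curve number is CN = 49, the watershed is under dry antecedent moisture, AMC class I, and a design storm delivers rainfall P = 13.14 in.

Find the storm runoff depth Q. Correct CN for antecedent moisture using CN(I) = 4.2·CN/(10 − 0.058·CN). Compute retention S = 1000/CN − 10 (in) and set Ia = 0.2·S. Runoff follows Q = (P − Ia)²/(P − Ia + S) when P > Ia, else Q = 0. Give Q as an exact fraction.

Dry (AMC I): CN(I) = 4.2·49/(10 − 0.058·49) = (1029/5)/(3579/500) = 34300/1193 ≈ 28.751
Retention S: 1000/CN − 10 with CN=28.751 → S = 8500/343 ≈ 24.781 in
Initial abstraction Ia = S/5 = (8500/343)/5 = 1700/343 ≈ 4.956 in
Since P=13.140 > Ia=4.956: effective rainfall P−Ia = 140351/17150 in
Q = (140351/17150)²/((140351/17150) + 8500/343) = (19698403201/294122500)/(565351/17150) = 19698403201/9695769650 in ≈ 2.032 in

Q = 19698403201/9695769650 in ≈ 2.032 in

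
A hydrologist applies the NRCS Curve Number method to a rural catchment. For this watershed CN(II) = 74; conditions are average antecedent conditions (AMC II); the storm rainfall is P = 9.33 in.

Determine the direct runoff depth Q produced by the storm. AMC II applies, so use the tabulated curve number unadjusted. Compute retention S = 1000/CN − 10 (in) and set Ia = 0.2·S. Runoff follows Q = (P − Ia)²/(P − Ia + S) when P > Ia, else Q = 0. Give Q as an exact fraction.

Q = 1018950241/166207700 in ≈ 6.131 in

AMC II — tabulated CN = 74 applies directly.
Max retention: S = 1000/74 − 10 = 130/37 in (≈ 3.514 in)
Initial abstraction Ia = S/5 = (130/37)/5 = 26/37 ≈ 0.703 in
Excess rainfall: 9.330 − 0.703 = 8.627 in; P > Ia so Q > 0
Runoff Q = (P−Ia)²/(P−Ia+S) = (8.627)²/(8.627+3.514) = 1018950241/166207700 ≈ 6.131 in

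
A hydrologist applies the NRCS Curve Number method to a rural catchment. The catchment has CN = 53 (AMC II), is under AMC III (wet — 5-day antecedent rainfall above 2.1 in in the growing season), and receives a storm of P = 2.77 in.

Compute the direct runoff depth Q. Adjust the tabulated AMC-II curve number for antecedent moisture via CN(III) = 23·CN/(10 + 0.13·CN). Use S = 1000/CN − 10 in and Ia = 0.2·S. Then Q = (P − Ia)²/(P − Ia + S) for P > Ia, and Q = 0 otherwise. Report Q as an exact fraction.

Q = 59371657569/86995519700 in ≈ 0.682 in

Adjust CN=53 to AMC III: 23·53/(10 + 0.13·53) → 1219 ÷ (1689/100) = 121900/1689 ≈ 72.173
Max retention: S = 1000/(121900/1689) − 10 = 4700/1219 in (≈ 3.856 in)
Ia = 0.2S: 0.2·3.856 = 0.771 in (exactly 940/1219)
P − Ia = 2.770 − 0.771 = 243663/121900 ≈ 1.999 in (> 0, runoff occurs)
Q = (243663/121900)²/((243663/121900) + 4700/1219) = (59371657569/14859610000)/(713663/121900) = 59371657569/86995519700 in ≈ 0.682 in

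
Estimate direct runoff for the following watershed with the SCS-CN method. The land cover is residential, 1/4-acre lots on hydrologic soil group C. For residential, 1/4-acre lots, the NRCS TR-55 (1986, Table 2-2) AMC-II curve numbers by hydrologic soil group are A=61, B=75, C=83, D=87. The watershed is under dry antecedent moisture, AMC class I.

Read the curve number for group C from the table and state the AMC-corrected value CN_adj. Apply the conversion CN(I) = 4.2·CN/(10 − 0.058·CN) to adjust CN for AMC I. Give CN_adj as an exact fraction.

CN_adj = 174300/2593 ≈ 67.219

NRCS table: residential, 1/4-acre lots, soil group C → CN(II) = 83
Dry (AMC I): CN(I) = 4.2·83/(10 − 0.058·83) = (1743/5)/(2593/500) = 174300/2593 ≈ 67.219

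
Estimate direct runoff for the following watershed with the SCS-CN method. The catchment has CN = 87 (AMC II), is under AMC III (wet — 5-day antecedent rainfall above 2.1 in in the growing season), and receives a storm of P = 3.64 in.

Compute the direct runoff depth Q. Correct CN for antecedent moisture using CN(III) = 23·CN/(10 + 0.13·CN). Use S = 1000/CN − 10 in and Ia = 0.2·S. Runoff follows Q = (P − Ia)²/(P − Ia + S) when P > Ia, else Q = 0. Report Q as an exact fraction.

Adjust CN=87 to AMC III: 23·87/(10 + 0.13·87) → 2001 ÷ (2131/100) = 200100/2131 ≈ 93.900
Retention S: 1000/CN − 10 with CN=93.900 → S = 1300/2001 ≈ 0.650 in
Initial abstraction Ia = S/5 = (1300/2001)/5 = 260/2001 ≈ 0.130 in
Excess rainfall: 3.640 − 0.130 = 3.510 in; P > Ia so Q > 0
Q = (175591/50025)²/((175591/50025) + 1300/2001) = (30832199281/2502500625)/(208091/50025) = 2371707637/800750175 in ≈ 2.962 in

Q = 2371707637/800750175 in ≈ 2.962 in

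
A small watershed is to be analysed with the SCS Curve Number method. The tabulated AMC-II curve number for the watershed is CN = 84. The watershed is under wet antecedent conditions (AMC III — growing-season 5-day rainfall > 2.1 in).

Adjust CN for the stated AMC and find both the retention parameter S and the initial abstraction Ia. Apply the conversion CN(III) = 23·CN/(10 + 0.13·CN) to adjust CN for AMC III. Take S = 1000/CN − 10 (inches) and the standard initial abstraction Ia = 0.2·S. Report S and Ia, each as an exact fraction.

Wet (AMC III): CN(III) = 23·84/(10 + 0.13·84) = 1932/(523/25) = 48300/523 ≈ 92.352
S = 1000/(48300/523) − 10 = 400/483 in ≈ 0.828 in
Initial abstraction Ia = S/5 = (400/483)/5 = 80/483 ≈ 0.166 in

S = 400/483 in ≈ 0.828 in; Ia = 80/483 in ≈ 0.166 in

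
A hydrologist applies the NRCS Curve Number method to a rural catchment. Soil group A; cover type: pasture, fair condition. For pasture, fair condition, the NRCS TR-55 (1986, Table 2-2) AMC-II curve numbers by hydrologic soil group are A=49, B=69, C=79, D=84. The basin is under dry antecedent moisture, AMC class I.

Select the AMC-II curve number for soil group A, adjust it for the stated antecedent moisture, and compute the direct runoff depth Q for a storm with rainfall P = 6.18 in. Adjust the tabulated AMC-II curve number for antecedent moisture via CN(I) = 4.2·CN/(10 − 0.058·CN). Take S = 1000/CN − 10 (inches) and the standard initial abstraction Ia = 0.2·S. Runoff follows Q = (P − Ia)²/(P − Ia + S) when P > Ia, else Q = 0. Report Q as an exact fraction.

NRCS table: pasture, fair condition, soil group A → CN(II) = 49
CN(I) from CN(II)=49: (4.2·49)/(10 − 0.058·49) = 34300/1193 ≈ 28.751
Max retention: S = 1000/(34300/1193) − 10 = 8500/343 in (≈ 24.781 in)
Ia = 0.2·(8500/343) = 1700/343 in ≈ 4.956 in
Excess rainfall: 6.180 − 4.956 = 1.224 in; P > Ia so Q > 0
Q: (20987/17150)² ÷ (445987/17150) = 440454169/7648677050 in (≈ 0.058 in)

Q = 440454169/7648677050 in ≈ 0.058 in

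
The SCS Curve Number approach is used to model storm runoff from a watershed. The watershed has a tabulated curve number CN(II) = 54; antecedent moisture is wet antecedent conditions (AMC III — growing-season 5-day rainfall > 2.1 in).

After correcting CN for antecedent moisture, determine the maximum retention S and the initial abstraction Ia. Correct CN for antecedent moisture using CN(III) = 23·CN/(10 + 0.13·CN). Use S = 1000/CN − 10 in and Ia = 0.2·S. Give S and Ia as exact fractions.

Wet (AMC III): CN(III) = 23·54/(10 + 0.13·54) = 1242/(851/50) = 2700/37 ≈ 72.973
Retention S: 1000/CN − 10 with CN=72.973 → S = 100/27 ≈ 3.704 in
Initial abstraction Ia = S/5 = (100/27)/5 = 20/27 ≈ 0.741 in

S = 100/27 in ≈ 3.704 in; Ia = 20/27 in ≈ 0.741 in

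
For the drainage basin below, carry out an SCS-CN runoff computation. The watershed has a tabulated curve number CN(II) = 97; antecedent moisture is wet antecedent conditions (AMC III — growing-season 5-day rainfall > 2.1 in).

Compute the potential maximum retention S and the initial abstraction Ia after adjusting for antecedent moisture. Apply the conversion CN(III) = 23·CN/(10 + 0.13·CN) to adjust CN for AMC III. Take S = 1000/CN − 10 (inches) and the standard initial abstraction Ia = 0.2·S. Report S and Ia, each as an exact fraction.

CN(III) from CN(II)=97: (23·97)/(10 + 0.13·97) = 223100/2261 ≈ 98.673
S = 1000/(223100/2261) − 10 = 300/2231 in ≈ 0.134 in
Ia = 0.2S: 0.2·0.134 = 0.027 in (exactly 60/2231)

S = 300/2231 in ≈ 0.134 in; Ia = 60/2231 in ≈ 0.027 in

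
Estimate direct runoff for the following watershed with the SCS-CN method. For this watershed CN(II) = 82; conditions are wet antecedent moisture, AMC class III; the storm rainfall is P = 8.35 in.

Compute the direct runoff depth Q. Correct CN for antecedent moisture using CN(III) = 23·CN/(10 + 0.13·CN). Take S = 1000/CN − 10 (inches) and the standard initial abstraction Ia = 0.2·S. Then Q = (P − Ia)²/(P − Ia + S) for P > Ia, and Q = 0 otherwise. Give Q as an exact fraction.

Q = 23679362161/3241675660 in ≈ 7.305 in

CN(III) from CN(II)=82: (23·82)/(10 + 0.13·82) = 94300/1033 ≈ 91.288
Retention S: 1000/CN − 10 with CN=91.288 → S = 900/943 ≈ 0.954 in
Initial abstraction Ia = S/5 = (900/943)/5 = 180/943 ≈ 0.191 in
Since P=8.350 > Ia=0.191: effective rainfall P−Ia = 153881/18860 in
Runoff Q = (P−Ia)²/(P−Ia+S) = (8.159)²/(8.159+0.954) = 23679362161/3241675660 ≈ 7.305 in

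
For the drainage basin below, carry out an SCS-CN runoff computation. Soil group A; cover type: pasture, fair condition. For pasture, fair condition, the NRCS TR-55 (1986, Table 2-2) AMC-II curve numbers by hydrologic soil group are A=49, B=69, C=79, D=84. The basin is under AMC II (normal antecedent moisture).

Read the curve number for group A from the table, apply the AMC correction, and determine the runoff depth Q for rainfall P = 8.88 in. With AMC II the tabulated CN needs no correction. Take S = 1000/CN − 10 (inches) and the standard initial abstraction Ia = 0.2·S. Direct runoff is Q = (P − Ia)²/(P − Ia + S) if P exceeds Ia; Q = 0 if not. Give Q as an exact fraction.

NRCS table: pasture, fair condition, soil group A → CN(II) = 49
CN(II) = 49; AMC II needs no correction.
Retention S: 1000/CN − 10 with CN=49.000 → S = 510/49 ≈ 10.408 in
Ia = 0.2·(510/49) = 102/49 in ≈ 2.082 in
P − Ia = 8.880 − 2.082 = 8328/1225 ≈ 6.798 in (> 0, runoff occurs)
Q = (8328/1225)²/((8328/1225) + 510/49) = (69355584/1500625)/(21078/1225) = 3853088/1434475 in ≈ 2.686 in

Q = 3853088/1434475 in ≈ 2.686 in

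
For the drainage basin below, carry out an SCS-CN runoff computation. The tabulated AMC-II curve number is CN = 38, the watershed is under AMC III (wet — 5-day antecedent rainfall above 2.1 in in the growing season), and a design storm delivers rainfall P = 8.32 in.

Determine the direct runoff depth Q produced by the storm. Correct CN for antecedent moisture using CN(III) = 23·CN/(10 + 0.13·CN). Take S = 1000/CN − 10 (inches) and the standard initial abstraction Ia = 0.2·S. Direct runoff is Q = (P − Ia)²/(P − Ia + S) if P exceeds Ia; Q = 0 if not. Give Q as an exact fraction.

Q = 355284801/104399300 in ≈ 3.403 in

Adjust CN=38 to AMC III: 23·38/(10 + 0.13·38) → 874 ÷ (747/50) = 43700/747 ≈ 58.501
S = 1000/(43700/747) − 10 = 3100/437 in ≈ 7.094 in
Ia = 0.2·(3100/437) = 620/437 in ≈ 1.419 in
P − Ia = 8.320 − 1.419 = 75396/10925 ≈ 6.901 in (> 0, runoff occurs)
Runoff Q = (P−Ia)²/(P−Ia+S) = (6.901)²/(6.901+7.094) = 355284801/104399300 ≈ 3.403 in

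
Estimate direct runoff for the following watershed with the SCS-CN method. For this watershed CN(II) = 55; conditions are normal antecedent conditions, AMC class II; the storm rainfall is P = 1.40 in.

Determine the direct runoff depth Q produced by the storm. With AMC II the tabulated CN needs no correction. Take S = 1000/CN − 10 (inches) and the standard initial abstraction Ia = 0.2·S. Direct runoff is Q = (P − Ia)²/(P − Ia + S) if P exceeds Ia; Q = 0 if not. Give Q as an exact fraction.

Average conditions: CN = 55 (no AMC adjustment).
Retention S: 1000/CN − 10 with CN=55.000 → S = 90/11 ≈ 8.182 in
Ia = 0.2·(90/11) = 18/11 in ≈ 1.636 in
P = 1.400 ≤ Ia = 1.636 in: entire storm abstracted, Q = 0.

Q = 0 in ≈ 0.000 in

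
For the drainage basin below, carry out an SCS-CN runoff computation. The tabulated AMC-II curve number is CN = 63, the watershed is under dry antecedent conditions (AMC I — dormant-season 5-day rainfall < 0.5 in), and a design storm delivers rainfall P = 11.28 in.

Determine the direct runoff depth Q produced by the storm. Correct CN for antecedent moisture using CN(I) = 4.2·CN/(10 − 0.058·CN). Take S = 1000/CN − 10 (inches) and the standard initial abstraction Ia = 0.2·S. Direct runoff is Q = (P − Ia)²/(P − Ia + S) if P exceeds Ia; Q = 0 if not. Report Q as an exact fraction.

Q = 39364251698/12288784725 in ≈ 3.203 in

Adjust CN=63 to AMC I: 4.2·63/(10 − 0.058·63) → (1323/5) ÷ (3173/500) = 132300/3173 ≈ 41.696
Max retention: S = 1000/(132300/3173) − 10 = 18500/1323 in (≈ 13.983 in)
Ia = 0.2S: 0.2·13.983 = 2.797 in (exactly 3700/1323)
P − Ia = 11.280 − 2.797 = 280586/33075 ≈ 8.483 in (> 0, runoff occurs)
Runoff Q = (P−Ia)²/(P−Ia+S) = (8.483)²/(8.483+13.983) = 39364251698/12288784725 ≈ 3.203 in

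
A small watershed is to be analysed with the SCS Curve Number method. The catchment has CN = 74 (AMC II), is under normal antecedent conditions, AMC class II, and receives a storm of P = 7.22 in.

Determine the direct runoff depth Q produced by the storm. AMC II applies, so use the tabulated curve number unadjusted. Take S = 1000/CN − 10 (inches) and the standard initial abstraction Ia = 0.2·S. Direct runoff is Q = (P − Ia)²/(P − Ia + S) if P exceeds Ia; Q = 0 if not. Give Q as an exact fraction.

Q = 145371249/34330450 in ≈ 4.234 in

CN(II) = 74; AMC II needs no correction.
Max retention: S = 1000/74 − 10 = 130/37 in (≈ 3.514 in)
Ia = 0.2S: 0.2·3.514 = 0.703 in (exactly 26/37)
P − Ia = 7.220 − 0.703 = 12057/1850 ≈ 6.517 in (> 0, runoff occurs)
Runoff Q = (P−Ia)²/(P−Ia+S) = (6.517)²/(6.517+3.514) = 145371249/34330450 ≈ 4.234 in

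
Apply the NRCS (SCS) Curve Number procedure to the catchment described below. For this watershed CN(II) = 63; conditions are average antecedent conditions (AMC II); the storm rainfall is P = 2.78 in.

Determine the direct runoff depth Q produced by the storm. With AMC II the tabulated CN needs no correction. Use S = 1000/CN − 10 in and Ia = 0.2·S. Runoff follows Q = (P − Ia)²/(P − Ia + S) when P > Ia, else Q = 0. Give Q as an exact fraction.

Q = 25573249/74204550 in ≈ 0.345 in

Average conditions: CN = 63 (no AMC adjustment).
Retention S: 1000/CN − 10 with CN=63.000 → S = 370/63 ≈ 5.873 in
Ia = 0.2·(370/63) = 74/63 in ≈ 1.175 in
P − Ia = 2.780 − 1.175 = 5057/3150 ≈ 1.605 in (> 0, runoff occurs)
Q = (5057/3150)²/((5057/3150) + 370/63) = (25573249/9922500)/(23557/3150) = 25573249/74204550 in ≈ 0.345 in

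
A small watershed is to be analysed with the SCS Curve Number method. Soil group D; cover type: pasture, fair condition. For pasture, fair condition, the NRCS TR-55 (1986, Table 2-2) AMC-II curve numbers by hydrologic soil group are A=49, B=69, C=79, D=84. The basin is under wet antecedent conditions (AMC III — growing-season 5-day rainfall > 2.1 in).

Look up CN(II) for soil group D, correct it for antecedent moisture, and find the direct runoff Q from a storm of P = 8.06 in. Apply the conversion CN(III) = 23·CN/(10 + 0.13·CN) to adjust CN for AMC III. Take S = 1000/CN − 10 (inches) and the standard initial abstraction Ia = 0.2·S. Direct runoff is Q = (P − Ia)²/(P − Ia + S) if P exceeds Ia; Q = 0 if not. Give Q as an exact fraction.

NRCS table: pasture, fair condition, soil group D → CN(II) = 84
CN(III) from CN(II)=84: (23·84)/(10 + 0.13·84) = 48300/523 ≈ 92.352
Max retention: S = 1000/(48300/523) − 10 = 400/483 in (≈ 0.828 in)
Initial abstraction Ia = S/5 = (400/483)/5 = 80/483 ≈ 0.166 in
P − Ia = 8.060 − 0.166 = 190649/24150 ≈ 7.894 in (> 0, runoff occurs)
Q = (190649/24150)²/((190649/24150) + 400/483) = (36347041201/583222500)/(210649/24150) = 36347041201/5087173350 in ≈ 7.145 in

Q = 36347041201/5087173350 in ≈ 7.145 in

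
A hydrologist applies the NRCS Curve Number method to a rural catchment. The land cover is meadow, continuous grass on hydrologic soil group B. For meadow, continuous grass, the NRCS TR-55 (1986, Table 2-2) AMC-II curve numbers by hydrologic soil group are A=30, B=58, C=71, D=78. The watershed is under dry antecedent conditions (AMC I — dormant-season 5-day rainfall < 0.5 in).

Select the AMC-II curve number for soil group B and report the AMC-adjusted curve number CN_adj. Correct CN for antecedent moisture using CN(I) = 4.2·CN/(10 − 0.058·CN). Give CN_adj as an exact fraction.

CN_adj = 2900/79 ≈ 36.709

NRCS table: meadow, continuous grass, soil group B → CN(II) = 58
Dry (AMC I): CN(I) = 4.2·58/(10 − 0.058·58) = (1218/5)/(1659/250) = 2900/79 ≈ 36.709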